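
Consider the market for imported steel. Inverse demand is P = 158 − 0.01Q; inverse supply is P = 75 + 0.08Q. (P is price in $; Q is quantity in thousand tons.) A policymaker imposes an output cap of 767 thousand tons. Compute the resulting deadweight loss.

$1084.23 thousand

Competitive equilibrium: 158 − 0.01Q = 75 + 0.08Q → Q* = 922.2222, P* = 148.7778.
At Q = 767: demand price = 158 − 0.01·767 = 150.33; supply price = 75 + 0.08·767 = 136.36.
ΔQ = 922.2222 − 767 = 155.2222; wedge = 150.33 − 136.36 = 13.97.
DWL = ½ × 155.2222 × 13.97 = $1084.23 thousand.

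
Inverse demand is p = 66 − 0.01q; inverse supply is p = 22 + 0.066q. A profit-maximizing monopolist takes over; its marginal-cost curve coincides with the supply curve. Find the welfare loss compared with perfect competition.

172.21

Competitive equilibrium: 66 − 0.01q = 22 + 0.066q → q* = 578.9474, p* = 60.2105.
Marginal revenue: MR = 66 − 0.02q. Set MR = MC: 66 − 0.02q = 22 + 0.066q → q_m = 511.6279.
Price p_m = 66 − 0.01·511.6279 = 60.8837; MC(q_m) = 22 + 0.066·511.6279 = 55.7674.
Competitive q* = 578.9474, so Δq = 67.3195; wedge = 60.8837 − 55.7674 = 5.1163.
Welfare loss = ½ × 67.3195 × 5.1163 = 172.21.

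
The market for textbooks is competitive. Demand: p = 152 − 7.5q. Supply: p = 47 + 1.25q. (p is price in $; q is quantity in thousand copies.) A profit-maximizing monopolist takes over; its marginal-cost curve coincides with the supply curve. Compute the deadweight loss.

$134.20 thousand

Competitive equilibrium: 152 − 7.5q = 47 + 1.25q → q* = 12, p* = 62.
Marginal revenue: MR = 152 − 15q. Set MR = MC: 152 − 15q = 47 + 1.25q → q_m = 6.4615.
Price p_m = 152 − 7.5·6.4615 = 103.5388; MC(q_m) = 47 + 1.25·6.4615 = 55.0769.
Competitive q* = 12, so Δq = 5.5385; wedge = 103.5388 − 55.0769 = 48.4619.
Welfare loss = ½ × 5.5385 × 48.4619 = $134.20 thousand.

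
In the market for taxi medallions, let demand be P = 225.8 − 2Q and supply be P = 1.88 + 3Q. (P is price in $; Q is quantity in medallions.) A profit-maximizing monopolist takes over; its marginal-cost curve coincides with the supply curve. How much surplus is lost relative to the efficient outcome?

$409.31

Competitive equilibrium: 225.8 − 2Q = 1.88 + 3Q → Q* = 44.784, P* = 136.232.
Marginal revenue: MR = 225.8 − 4Q. Set MR = MC: 225.8 − 4Q = 1.88 + 3Q → Q_m = 31.9886.
Price P_m = 225.8 − 2·31.9886 = 161.8228; MC(Q_m) = 1.88 + 3·31.9886 = 97.8458.
Competitive Q* = 44.784, so ΔQ = 12.7954; wedge = 161.8228 − 97.8458 = 63.977.
Deadweight loss = ½ × 12.7954 × 63.977 = $409.31.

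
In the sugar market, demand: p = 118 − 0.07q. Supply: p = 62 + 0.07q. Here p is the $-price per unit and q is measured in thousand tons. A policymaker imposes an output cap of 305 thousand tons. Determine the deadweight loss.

$631.75 thousand

Competitive equilibrium: 118 − 0.07q = 62 + 0.07q → q* = 400, p* = 90.
At q = 305: demand price = 118 − 0.07·305 = 96.65; supply price = 62 + 0.07·305 = 83.35.
Δq = 400 − 305 = 95; wedge = 96.65 − 83.35 = 13.3.
Deadweight loss = ½ × 95 × 13.3 = $631.75 thousand.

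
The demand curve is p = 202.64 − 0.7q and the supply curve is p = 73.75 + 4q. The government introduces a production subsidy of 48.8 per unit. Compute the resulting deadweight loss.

253.34

Competitive equilibrium: 202.64 − 0.7q = 73.75 + 4q → q* = 27.4234, p* = 183.44362.
The subsidy lowers effective supply by 48.8: p = 24.95 + 4q.
New quantity: 202.64 − 0.7q = 24.95 + 4q → q' = 37.80638.
Overproduction Δq = 37.80638 − 27.4234 = 10.38298; wedge = subsidy = 48.8.
DWL = ½ × 10.38298 × 48.8 = 253.34.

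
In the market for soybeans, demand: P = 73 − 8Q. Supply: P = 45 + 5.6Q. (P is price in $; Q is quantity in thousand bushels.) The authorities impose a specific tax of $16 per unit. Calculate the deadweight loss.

Competitive equilibrium: 73 − 8Q = 45 + 5.6Q → Q* = 2.0588, P* = 56.5294.
With the tax, the buyer price exceeds the seller price by 16: (73 − 8Q) − (45 + 5.6Q) = 16 → Q' = 0.8824.
ΔQ = 2.0588 − 0.8824 = 1.1764; the wedge equals the tax, 16.
DWL = ½ × 1.1764 × 16 = $9.41 thousand.

$9.41 thousand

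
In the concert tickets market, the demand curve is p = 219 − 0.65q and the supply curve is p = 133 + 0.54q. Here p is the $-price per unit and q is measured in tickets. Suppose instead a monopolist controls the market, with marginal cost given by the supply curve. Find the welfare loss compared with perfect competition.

$387.80

Competitive equilibrium: 219 − 0.65q = 133 + 0.54q → q* = 72.2689, p* = 172.0252.
Marginal revenue: MR = 219 − 1.3q. Set MR = MC: 219 − 1.3q = 133 + 0.54q → q_m = 46.7391.
Price p_m = 219 − 0.65·46.7391 = 188.6196; MC(q_m) = 133 + 0.54·46.7391 = 158.2391.
Competitive q* = 72.2689, so Δq = 25.5298; wedge = 188.6196 − 158.2391 = 30.3805.
The triangle = ½ × 25.5298 × 30.3805 = $387.80.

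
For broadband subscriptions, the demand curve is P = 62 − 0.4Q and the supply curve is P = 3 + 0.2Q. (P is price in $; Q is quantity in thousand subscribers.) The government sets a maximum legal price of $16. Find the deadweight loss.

$333.33 thousand

Competitive equilibrium: 62 − 0.4Q = 3 + 0.2Q → Q* = 98.3333, P* = 22.6667.
At the ceiling P = 16, quantity supplied = (16 − 3)/0.2 = 65.
Willingness to pay at Q' = 65: 62 − 0.4·65 = 36.
ΔQ = 98.3333 − 65 = 33.3333; wedge = 36 − 16 = 20.
DWL = ½ × 33.3333 × 20 = $333.33 thousand.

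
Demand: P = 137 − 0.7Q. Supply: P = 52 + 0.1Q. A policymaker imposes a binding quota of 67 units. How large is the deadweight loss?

Competitive equilibrium: 137 − 0.7Q = 52 + 0.1Q → Q* = 106.25, P* = 62.625.
At Q = 67: demand price = 137 − 0.7·67 = 90.1; supply price = 52 + 0.1·67 = 58.7.
ΔQ = 106.25 − 67 = 39.25; wedge = 90.1 − 58.7 = 31.4.
Welfare loss = ½ × 39.25 × 31.4 = 616.225.

616.225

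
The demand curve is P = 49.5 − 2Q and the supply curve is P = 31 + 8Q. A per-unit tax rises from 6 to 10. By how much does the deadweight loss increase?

3.20

Competitive equilibrium: 49.5 − 2Q = 31 + 8Q → Q* = 1.85, P* = 45.8.
For a per-unit tax t: ΔQ = t/10, so DWL = ½·t·(t/10) = t²/20.
At t = 6: DWL = 1.8. At t = 10: DWL = 5.
Increase = 5 − 1.8 = 3.20.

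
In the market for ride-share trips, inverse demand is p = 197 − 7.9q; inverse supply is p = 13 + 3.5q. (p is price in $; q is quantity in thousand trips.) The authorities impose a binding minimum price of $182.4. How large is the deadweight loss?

Competitive equilibrium: 197 − 7.9q = 13 + 3.5q → q* = 16.1404, p* = 69.4912.
At the floor p = 182.4, quantity demanded = (197 − 182.4)/7.9 = 1.8481.
Sellers' marginal cost at q' = 1.8481: 13 + 3.5·1.8481 = 19.4684.
Δq = 16.1404 − 1.8481 = 14.2923; wedge = 182.4 − 19.4684 = 162.9316.
Welfare loss = ½ × 14.2923 × 162.9316 = $1164.33 thousand.

$1164.33 thousand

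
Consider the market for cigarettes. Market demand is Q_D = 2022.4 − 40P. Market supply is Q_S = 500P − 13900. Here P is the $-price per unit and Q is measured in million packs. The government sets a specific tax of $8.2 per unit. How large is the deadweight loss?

In inverse form: demand P = 50.56 − 0.025Q, supply P = 27.8 + 0.002Q.
Competitive equilibrium: 50.56 − 0.025Q = 27.8 + 0.002Q → Q* = 842.963, P* = 29.4859.
With the tax, the buyer price exceeds the seller price by 8.2: (50.56 − 0.025Q) − (27.8 + 0.002Q) = 8.2 → Q' = 539.2593.
ΔQ = 842.963 − 539.2593 = 303.7037; the wedge equals the tax, 8.2.
DWL = ½ × 303.7037 × 8.2 = $1245.19 million.

$1245.19 million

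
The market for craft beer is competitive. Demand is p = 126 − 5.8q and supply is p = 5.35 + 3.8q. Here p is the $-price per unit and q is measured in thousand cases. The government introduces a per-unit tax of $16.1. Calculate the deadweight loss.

Competitive equilibrium: 126 − 5.8q = 5.35 + 3.8q → q* = 12.5677, p* = 53.1073.
With the tax, the buyer price exceeds the seller price by 16.1: (126 − 5.8q) − (5.35 + 3.8q) = 16.1 → q' = 10.8906.
Δq = 12.5677 − 10.8906 = 1.6771; the wedge equals the tax, 16.1.
The triangle = ½ × 1.6771 × 16.1 = $13.50 thousand.

$13.50 thousand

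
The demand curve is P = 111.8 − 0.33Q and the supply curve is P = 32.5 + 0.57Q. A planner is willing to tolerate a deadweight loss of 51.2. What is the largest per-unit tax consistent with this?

Competitive equilibrium: 111.8 − 0.33Q = 32.5 + 0.57Q → Q* = 88.1111, P* = 82.7233.
A tax t gives ΔQ = t/0.9 and wedge t, so DWL = t²/1.8.
t²/1.8 = 51.2 → t² = 92.16 → t = 9.6.

9.6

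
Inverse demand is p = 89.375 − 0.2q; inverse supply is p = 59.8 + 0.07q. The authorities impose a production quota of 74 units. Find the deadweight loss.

170.49

Competitive equilibrium: 89.375 − 0.2q = 59.8 + 0.07q → q* = 109.537, p* = 67.4676.
At q = 74: demand price = 89.375 − 0.2·74 = 74.575; supply price = 59.8 + 0.07·74 = 64.98.
Δq = 109.537 − 74 = 35.537; wedge = 74.575 − 64.98 = 9.595.
Welfare loss = ½ × 35.537 × 9.595 = 170.49.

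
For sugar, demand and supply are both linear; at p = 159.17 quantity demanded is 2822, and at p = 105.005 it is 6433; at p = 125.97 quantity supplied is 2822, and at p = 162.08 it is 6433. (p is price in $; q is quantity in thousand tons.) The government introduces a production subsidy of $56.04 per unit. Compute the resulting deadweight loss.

$62809.632 thousand

Demand slope = (105.005 − 159.17)/(6433 − 2822) = −0.015, so p = 201.5 − 0.015q.
Supply slope = (162.08 − 125.97)/(6433 − 2822) = 0.01, so p = 97.75 + 0.01q.
Competitive equilibrium: 201.5 − 0.015q = 97.75 + 0.01q → q* = 4150, p* = 139.25.
The subsidy lowers effective supply by 56.04: p = 41.71 + 0.01q.
New quantity: 201.5 − 0.015q = 41.71 + 0.01q → q' = 6391.6.
Overproduction Δq = 6391.6 − 4150 = 2241.6; wedge = subsidy = 56.04.
Deadweight loss = ½ × 2241.6 × 56.04 = $62809.632 thousand.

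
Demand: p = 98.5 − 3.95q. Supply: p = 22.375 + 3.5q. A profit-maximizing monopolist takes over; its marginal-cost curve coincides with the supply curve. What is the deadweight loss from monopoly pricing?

46.69

Competitive equilibrium: 98.5 − 3.95q = 22.375 + 3.5q → q* = 10.2181, p* = 58.1384.
Marginal revenue: MR = 98.5 − 7.9q. Set MR = MC: 98.5 − 7.9q = 22.375 + 3.5q → q_m = 6.6776.
Price p_m = 98.5 − 3.95·6.6776 = 72.1235; MC(q_m) = 22.375 + 3.5·6.6776 = 45.7466.
Competitive q* = 10.2181, so Δq = 3.5405; wedge = 72.1235 − 45.7466 = 26.3769.
DWL = ½ × 3.5405 × 26.3769 = 46.69.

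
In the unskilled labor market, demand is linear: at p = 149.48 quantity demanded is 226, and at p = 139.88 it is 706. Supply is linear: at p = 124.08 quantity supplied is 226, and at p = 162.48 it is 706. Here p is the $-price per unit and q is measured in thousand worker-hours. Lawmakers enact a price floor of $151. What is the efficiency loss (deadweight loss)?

Demand slope = (139.88 − 149.48)/(706 − 226) = −0.02, so p = 154 − 0.02q.
Supply slope = (162.48 − 124.08)/(706 − 226) = 0.08, so p = 106 + 0.08q.
Competitive equilibrium: 154 − 0.02q = 106 + 0.08q → q* = 480, p* = 144.4.
At the floor p = 151, quantity demanded = (154 − 151)/0.02 = 150.
Sellers' marginal cost at q' = 150: 106 + 0.08·150 = 118.
Δq = 480 − 150 = 330; wedge = 151 − 118 = 33.
DWL = ½ × 330 × 33 = $5445 thousand.

$5445 thousand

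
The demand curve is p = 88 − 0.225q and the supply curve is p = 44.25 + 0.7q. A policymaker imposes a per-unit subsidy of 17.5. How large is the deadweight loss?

Competitive equilibrium: 88 − 0.225q = 44.25 + 0.7q → q* = 47.2973, p* = 77.3581.
The subsidy lowers effective supply by 17.5: p = 26.75 + 0.7q.
New quantity: 88 − 0.225q = 26.75 + 0.7q → q' = 66.2162.
Overproduction Δq = 66.2162 − 47.2973 = 18.9189; wedge = subsidy = 17.5.
Deadweight loss = ½ × 18.9189 × 17.5 = 165.54.

165.54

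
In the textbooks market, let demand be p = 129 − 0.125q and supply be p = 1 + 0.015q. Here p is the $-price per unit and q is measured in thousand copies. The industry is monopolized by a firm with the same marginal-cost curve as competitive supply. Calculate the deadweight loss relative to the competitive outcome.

$13019.38 thousand

Competitive equilibrium: 129 − 0.125q = 1 + 0.015q → q* = 914.28571, p* = 14.71429.
Marginal revenue: MR = 129 − 0.25q. Set MR = MC: 129 − 0.25q = 1 + 0.015q → q_m = 483.01887.
Price p_m = 129 − 0.125·483.01887 = 68.62264; MC(q_m) = 1 + 0.015·483.01887 = 8.24528.
Competitive q* = 914.28571, so Δq = 431.26684; wedge = 68.62264 − 8.24528 = 60.37736.
Welfare loss = ½ × 431.26684 × 60.37736 = $13019.38 thousand.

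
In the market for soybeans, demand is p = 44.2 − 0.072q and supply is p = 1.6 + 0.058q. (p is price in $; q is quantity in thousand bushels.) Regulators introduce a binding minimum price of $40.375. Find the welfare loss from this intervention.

$4900.17 thousand

Competitive equilibrium: 44.2 − 0.072q = 1.6 + 0.058q → q* = 327.69231, p* = 20.60615.
At the floor p = 40.375, quantity demanded = (44.2 − 40.375)/0.072 = 53.125.
Sellers' marginal cost at q' = 53.125: 1.6 + 0.058·53.125 = 4.68125.
Δq = 327.69231 − 53.125 = 274.56731; wedge = 40.375 − 4.68125 = 35.69375.
DWL = ½ × 274.56731 × 35.69375 = $4900.17 thousand.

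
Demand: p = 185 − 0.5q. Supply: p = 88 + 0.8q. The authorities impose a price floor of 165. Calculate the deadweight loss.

Competitive equilibrium: 185 − 0.5q = 88 + 0.8q → q* = 74.6154, p* = 147.6923.
At the floor p = 165, quantity demanded = (185 − 165)/0.5 = 40.
Sellers' marginal cost at q' = 40: 88 + 0.8·40 = 120.
Δq = 74.6154 − 40 = 34.6154; wedge = 165 − 120 = 45.
Deadweight loss = ½ × 34.6154 × 45 = 778.85.

778.85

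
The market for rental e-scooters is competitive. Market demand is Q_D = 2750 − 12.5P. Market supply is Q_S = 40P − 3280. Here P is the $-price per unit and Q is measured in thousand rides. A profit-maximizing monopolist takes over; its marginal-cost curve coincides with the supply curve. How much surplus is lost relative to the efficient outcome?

$16958.03 thousand

In inverse form: demand P = 220 − 0.08Q, supply P = 82 + 0.025Q.
Competitive equilibrium: 220 − 0.08Q = 82 + 0.025Q → Q* = 1314.28571, P* = 114.85714.
Marginal revenue: MR = 220 − 0.16Q. Set MR = MC: 220 − 0.16Q = 82 + 0.025Q → Q_m = 745.94595.
Price P_m = 220 − 0.08·745.94595 = 160.32432; MC(Q_m) = 82 + 0.025·745.94595 = 100.64865.
Competitive Q* = 1314.28571, so ΔQ = 568.33976; wedge = 160.32432 − 100.64865 = 59.67567.
Welfare loss = ½ × 568.33976 × 59.67567 = $16958.03 thousand.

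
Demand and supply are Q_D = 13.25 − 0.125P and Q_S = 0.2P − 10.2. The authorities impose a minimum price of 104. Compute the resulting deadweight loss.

103

In inverse form: demand P = 106 − 8Q, supply P = 51 + 5Q.
Competitive equilibrium: 106 − 8Q = 51 + 5Q → Q* = 4.2308, P* = 72.1538.
At the floor P = 104, quantity demanded = (106 − 104)/8 = 0.25.
Sellers' marginal cost at Q' = 0.25: 51 + 5·0.25 = 52.25.
ΔQ = 4.2308 − 0.25 = 3.9808; wedge = 104 − 52.25 = 51.75.
DWL = ½ × 3.9808 × 51.75 = 103.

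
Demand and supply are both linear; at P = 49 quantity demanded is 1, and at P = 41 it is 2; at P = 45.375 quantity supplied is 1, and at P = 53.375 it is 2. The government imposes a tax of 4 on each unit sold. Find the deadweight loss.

Demand slope = (41 − 49)/(2 − 1) = −8, so P = 57 − 8Q.
Supply slope = (53.375 − 45.375)/(2 − 1) = 8, so P = 37.375 + 8Q.
Competitive equilibrium: 57 − 8Q = 37.375 + 8Q → Q* = 1.2266, P* = 47.1875.
With the tax, the buyer price exceeds the seller price by 4: (57 − 8Q) − (37.375 + 8Q) = 4 → Q' = 0.9766.
ΔQ = 1.2266 − 0.9766 = 0.25; the wedge equals the tax, 4.
Welfare loss = ½ × 0.25 × 4 = 0.50.

0.50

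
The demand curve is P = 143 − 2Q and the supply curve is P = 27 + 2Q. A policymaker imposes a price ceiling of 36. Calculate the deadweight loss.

1200.50

Competitive equilibrium: 143 − 2Q = 27 + 2Q → Q* = 29, P* = 85.
At the ceiling P = 36, quantity supplied = (36 − 27)/2 = 4.5.
Willingness to pay at Q' = 4.5: 143 − 2·4.5 = 134.
ΔQ = 29 − 4.5 = 24.5; wedge = 134 − 36 = 98.
Deadweight loss = ½ × 24.5 × 98 = 1200.50.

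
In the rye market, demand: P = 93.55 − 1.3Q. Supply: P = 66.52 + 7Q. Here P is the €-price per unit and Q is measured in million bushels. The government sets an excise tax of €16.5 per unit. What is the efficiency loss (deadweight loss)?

Competitive equilibrium: 93.55 − 1.3Q = 66.52 + 7Q → Q* = 3.2566, P* = 89.3164.
With the tax, the buyer price exceeds the seller price by 16.5: (93.55 − 1.3Q) − (66.52 + 7Q) = 16.5 → Q' = 1.2687.
ΔQ = 3.2566 − 1.2687 = 1.9879; the wedge equals the tax, 16.5.
DWL = ½ × 1.9879 × 16.5 = €16.40 million.

€16.40 million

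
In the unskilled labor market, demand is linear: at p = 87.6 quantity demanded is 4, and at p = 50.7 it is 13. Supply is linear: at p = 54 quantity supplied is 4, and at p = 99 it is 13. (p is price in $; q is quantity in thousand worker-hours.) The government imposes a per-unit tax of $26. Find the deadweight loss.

$37.14 thousand

Demand slope = (50.7 − 87.6)/(13 − 4) = −4.1, so p = 104 − 4.1q.
Supply slope = (99 − 54)/(13 − 4) = 5, so p = 34 + 5q.
Competitive equilibrium: 104 − 4.1q = 34 + 5q → q* = 7.6923, p* = 72.4615.
With the tax, the buyer price exceeds the seller price by 26: (104 − 4.1q) − (34 + 5q) = 26 → q' = 4.8352.
Δq = 7.6923 − 4.8352 = 2.8571; the wedge equals the tax, 26.
The triangle = ½ × 2.8571 × 26 = $37.14 thousand.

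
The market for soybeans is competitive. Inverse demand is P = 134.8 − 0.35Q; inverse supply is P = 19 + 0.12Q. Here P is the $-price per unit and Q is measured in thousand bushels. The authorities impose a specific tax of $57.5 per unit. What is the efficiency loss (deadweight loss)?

$3517.29 thousand

Competitive equilibrium: 134.8 − 0.35Q = 19 + 0.12Q → Q* = 246.383, P* = 48.566.
With the tax, the buyer price exceeds the seller price by 57.5: (134.8 − 0.35Q) − (19 + 0.12Q) = 57.5 → Q' = 124.0426.
ΔQ = 246.383 − 124.0426 = 122.3404; the wedge equals the tax, 57.5.
DWL = ½ × 122.3404 × 57.5 = $3517.29 thousand.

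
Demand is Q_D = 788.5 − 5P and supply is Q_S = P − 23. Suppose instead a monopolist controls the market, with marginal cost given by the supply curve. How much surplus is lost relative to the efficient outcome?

154.29

In inverse form: demand P = 157.7 − 0.2Q, supply P = 23 + Q.
Competitive equilibrium: 157.7 − 0.2Q = 23 + Q → Q* = 112.25, P* = 135.25.
Marginal revenue: MR = 157.7 − 0.4Q. Set MR = MC: 157.7 − 0.4Q = 23 + Q → Q_m = 96.2143.
Price P_m = 157.7 − 0.2·96.2143 = 138.4571; MC(Q_m) = 23 + 1·96.2143 = 119.2143.
Competitive Q* = 112.25, so ΔQ = 16.0357; wedge = 138.4571 − 119.2143 = 19.2428.
DWL = ½ × 16.0357 × 19.2428 = 154.29.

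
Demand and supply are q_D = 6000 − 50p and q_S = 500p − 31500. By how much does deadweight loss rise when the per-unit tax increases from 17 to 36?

22886.36

In inverse form: demand p = 120 − 0.02q, supply p = 63 + 0.002q.
Competitive equilibrium: 120 − 0.02q = 63 + 0.002q → q* = 2590.9091, p* = 68.1818.
For a per-unit tax t: Δq = t/0.022, so DWL = ½·t·(t/0.022) = t²/0.044.
At t = 17: DWL = 6568.182. At t = 36: DWL = 29454.545.
Increase = 29454.545 − 6568.182 = 22886.36.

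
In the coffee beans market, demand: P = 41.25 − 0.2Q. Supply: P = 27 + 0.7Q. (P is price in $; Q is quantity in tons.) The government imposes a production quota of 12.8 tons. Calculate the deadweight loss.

$4.14

Competitive equilibrium: 41.25 − 0.2Q = 27 + 0.7Q → Q* = 15.8333, P* = 38.0833.
At Q = 12.8: demand price = 41.25 − 0.2·12.8 = 38.69; supply price = 27 + 0.7·12.8 = 35.96.
ΔQ = 15.8333 − 12.8 = 3.0333; wedge = 38.69 − 35.96 = 2.73.
Welfare loss = ½ × 3.0333 × 2.73 = $4.14.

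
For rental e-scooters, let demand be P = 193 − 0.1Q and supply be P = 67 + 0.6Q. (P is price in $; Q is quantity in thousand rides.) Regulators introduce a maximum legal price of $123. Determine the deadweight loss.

Competitive equilibrium: 193 − 0.1Q = 67 + 0.6Q → Q* = 180, P* = 175.
At the ceiling P = 123, quantity supplied = (123 − 67)/0.6 = 93.3333.
Willingness to pay at Q' = 93.3333: 193 − 0.1·93.3333 = 183.6667.
ΔQ = 180 − 93.3333 = 86.6667; wedge = 183.6667 − 123 = 60.6667.
DWL = ½ × 86.6667 × 60.6667 = $2628.89 thousand.

$2628.89 thousand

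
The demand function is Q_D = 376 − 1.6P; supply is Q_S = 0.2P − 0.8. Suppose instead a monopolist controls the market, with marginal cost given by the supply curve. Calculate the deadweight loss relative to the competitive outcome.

In inverse form: demand P = 235 − 0.625Q, supply P = 4 + 5Q.
Competitive equilibrium: 235 − 0.625Q = 4 + 5Q → Q* = 41.0667, P* = 209.3333.
Marginal revenue: MR = 235 − 1.25Q. Set MR = MC: 235 − 1.25Q = 4 + 5Q → Q_m = 36.96.
Price P_m = 235 − 0.625·36.96 = 211.9; MC(Q_m) = 4 + 5·36.96 = 188.8.
Competitive Q* = 41.0667, so ΔQ = 4.1067; wedge = 211.9 − 188.8 = 23.1.
The triangle = ½ × 4.1067 × 23.1 = 47.432.

47.432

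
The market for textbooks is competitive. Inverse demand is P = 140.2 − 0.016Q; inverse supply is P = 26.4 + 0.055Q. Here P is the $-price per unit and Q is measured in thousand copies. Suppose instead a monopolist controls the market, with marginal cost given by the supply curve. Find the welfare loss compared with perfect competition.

Competitive equilibrium: 140.2 − 0.016Q = 26.4 + 0.055Q → Q* = 1602.8169, P* = 114.55493.
Marginal revenue: MR = 140.2 − 0.032Q. Set MR = MC: 140.2 − 0.032Q = 26.4 + 0.055Q → Q_m = 1308.04598.
Price P_m = 140.2 − 0.016·1308.04598 = 119.27126; MC(Q_m) = 26.4 + 0.055·1308.04598 = 98.34253.
Competitive Q* = 1602.8169, so ΔQ = 294.77092; wedge = 119.27126 − 98.34253 = 20.92873.
Deadweight loss = ½ × 294.77092 × 20.92873 = $3084.59 thousand.

$3084.59 thousand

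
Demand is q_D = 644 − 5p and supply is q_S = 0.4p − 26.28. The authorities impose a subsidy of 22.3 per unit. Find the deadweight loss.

In inverse form: demand p = 128.8 − 0.2q, supply p = 65.7 + 2.5q.
Competitive equilibrium: 128.8 − 0.2q = 65.7 + 2.5q → q* = 23.3704, p* = 124.1259.
The subsidy lowers effective supply by 22.3: p = 43.4 + 2.5q.
New quantity: 128.8 − 0.2q = 43.4 + 2.5q → q' = 31.6296.
Overproduction Δq = 31.6296 − 23.3704 = 8.2592; wedge = subsidy = 22.3.
Deadweight loss = ½ × 8.2592 × 22.3 = 92.09.

92.09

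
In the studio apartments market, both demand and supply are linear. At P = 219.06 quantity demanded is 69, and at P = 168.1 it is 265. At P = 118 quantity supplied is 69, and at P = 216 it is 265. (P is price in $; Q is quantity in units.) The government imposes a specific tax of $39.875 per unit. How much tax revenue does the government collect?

Demand slope = (168.1 − 219.06)/(265 − 69) = −0.26, so P = 237 − 0.26Q.
Supply slope = (216 − 118)/(265 − 69) = 0.5, so P = 83.5 + 0.5Q.
Competitive equilibrium: 237 − 0.26Q = 83.5 + 0.5Q → Q* = 201.97368, P* = 184.48684.
With the tax, the buyer price exceeds the seller price by 39.875: (237 − 0.26Q) − (83.5 + 0.5Q) = 39.875 → Q' = 149.50658.
Tax revenue = 39.875 × 149.50658 = $5961.57.

$5961.57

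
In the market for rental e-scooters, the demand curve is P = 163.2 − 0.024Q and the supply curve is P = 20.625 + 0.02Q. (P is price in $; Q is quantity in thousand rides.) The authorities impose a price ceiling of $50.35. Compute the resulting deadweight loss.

Competitive equilibrium: 163.2 − 0.024Q = 20.625 + 0.02Q → Q* = 3240.3409, P* = 85.4318.
At the ceiling P = 50.35, quantity supplied = (50.35 − 20.625)/0.02 = 1486.25.
Willingness to pay at Q' = 1486.25: 163.2 − 0.024·1486.25 = 127.53.
ΔQ = 3240.3409 − 1486.25 = 1754.0909; wedge = 127.53 − 50.35 = 77.18.
Welfare loss = ½ × 1754.0909 × 77.18 = $67690.37 thousand.

$67690.37 thousand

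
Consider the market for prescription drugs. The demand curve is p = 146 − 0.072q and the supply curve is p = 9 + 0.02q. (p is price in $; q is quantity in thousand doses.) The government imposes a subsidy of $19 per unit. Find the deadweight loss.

$1961.96 thousand

Competitive equilibrium: 146 − 0.072q = 9 + 0.02q → q* = 1489.1304, p* = 38.7826.
The subsidy lowers effective supply by 19: p = 0.02q − 10.
New quantity: 146 − 0.072q = 0.02q − 10 → q' = 1695.6522.
Overproduction Δq = 1695.6522 − 1489.1304 = 206.5218; wedge = subsidy = 19.
Deadweight loss = ½ × 206.5218 × 19 = $1961.96 thousand.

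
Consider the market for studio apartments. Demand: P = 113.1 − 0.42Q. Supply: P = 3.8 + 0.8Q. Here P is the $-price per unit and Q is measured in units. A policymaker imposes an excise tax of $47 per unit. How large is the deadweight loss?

Competitive equilibrium: 113.1 − 0.42Q = 3.8 + 0.8Q → Q* = 89.5902, P* = 75.4721.
With the tax, the buyer price exceeds the seller price by 47: (113.1 − 0.42Q) − (3.8 + 0.8Q) = 47 → Q' = 51.0656.
ΔQ = 89.5902 − 51.0656 = 38.5246; the wedge equals the tax, 47.
Deadweight loss = ½ × 38.5246 × 47 = $905.33.

$905.33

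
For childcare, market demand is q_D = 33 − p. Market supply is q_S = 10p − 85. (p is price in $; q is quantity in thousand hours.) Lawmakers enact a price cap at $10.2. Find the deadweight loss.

$15.29 thousand

In inverse form: demand p = 33 − q, supply p = 8.5 + 0.1q.
Competitive equilibrium: 33 − q = 8.5 + 0.1q → q* = 22.2727, p* = 10.7273.
At the ceiling p = 10.2, quantity supplied = (10.2 − 8.5)/0.1 = 17.
Willingness to pay at q' = 17: 33 − 1·17 = 16.
Δq = 22.2727 − 17 = 5.2727; wedge = 16 − 10.2 = 5.8.
Deadweight loss = ½ × 5.2727 × 5.8 = $15.29 thousand.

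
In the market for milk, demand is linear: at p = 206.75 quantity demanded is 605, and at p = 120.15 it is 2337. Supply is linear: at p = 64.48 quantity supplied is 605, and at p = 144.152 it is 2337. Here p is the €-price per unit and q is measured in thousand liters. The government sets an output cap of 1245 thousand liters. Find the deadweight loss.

€34028.59 thousand

Demand slope = (120.15 − 206.75)/(2337 − 605) = −0.05, so p = 237 − 0.05q.
Supply slope = (144.152 − 64.48)/(2337 − 605) = 0.046, so p = 36.65 + 0.046q.
Competitive equilibrium: 237 − 0.05q = 36.65 + 0.046q → q* = 2086.9792, p* = 132.651.
At q = 1245: demand price = 237 − 0.05·1245 = 174.75; supply price = 36.65 + 0.046·1245 = 93.92.
Δq = 2086.9792 − 1245 = 841.9792; wedge = 174.75 − 93.92 = 80.83.
Welfare loss = ½ × 841.9792 × 80.83 = €34028.59 thousand.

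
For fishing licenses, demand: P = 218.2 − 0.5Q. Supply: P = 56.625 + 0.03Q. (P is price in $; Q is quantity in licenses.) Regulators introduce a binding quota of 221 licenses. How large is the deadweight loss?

$1863.55

Competitive equilibrium: 218.2 − 0.5Q = 56.625 + 0.03Q → Q* = 304.8585, P* = 65.7708.
At Q = 221: demand price = 218.2 − 0.5·221 = 107.7; supply price = 56.625 + 0.03·221 = 63.255.
ΔQ = 304.8585 − 221 = 83.8585; wedge = 107.7 − 63.255 = 44.445.
DWL = ½ × 83.8585 × 44.445 = $1863.55.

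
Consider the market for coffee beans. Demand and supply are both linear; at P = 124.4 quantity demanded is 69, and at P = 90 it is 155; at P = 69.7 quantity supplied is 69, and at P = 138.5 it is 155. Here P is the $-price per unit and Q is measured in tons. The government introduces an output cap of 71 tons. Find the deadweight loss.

Demand slope = (90 − 124.4)/(155 − 69) = −0.4, so P = 152 − 0.4Q.
Supply slope = (138.5 − 69.7)/(155 − 69) = 0.8, so P = 14.5 + 0.8Q.
Competitive equilibrium: 152 − 0.4Q = 14.5 + 0.8Q → Q* = 114.5833, P* = 106.1667.
At Q = 71: demand price = 152 − 0.4·71 = 123.6; supply price = 14.5 + 0.8·71 = 71.3.
ΔQ = 114.5833 − 71 = 43.5833; wedge = 123.6 − 71.3 = 52.3.
DWL = ½ × 43.5833 × 52.3 = $1139.70.

$1139.70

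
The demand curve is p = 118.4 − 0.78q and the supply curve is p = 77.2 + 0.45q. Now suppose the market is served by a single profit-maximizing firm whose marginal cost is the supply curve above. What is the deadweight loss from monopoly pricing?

Competitive equilibrium: 118.4 − 0.78q = 77.2 + 0.45q → q* = 33.4959, p* = 92.2732.
Marginal revenue: MR = 118.4 − 1.56q. Set MR = MC: 118.4 − 1.56q = 77.2 + 0.45q → q_m = 20.4975.
Price p_m = 118.4 − 0.78·20.4975 = 102.412; MC(q_m) = 77.2 + 0.45·20.4975 = 86.4239.
Competitive q* = 33.4959, so Δq = 12.9984; wedge = 102.412 − 86.4239 = 15.9881.
The triangle = ½ × 12.9984 × 15.9881 = 103.91.

103.91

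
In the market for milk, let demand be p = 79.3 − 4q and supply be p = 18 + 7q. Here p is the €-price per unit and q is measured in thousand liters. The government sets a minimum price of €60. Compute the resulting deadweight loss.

Competitive equilibrium: 79.3 − 4q = 18 + 7q → q* = 5.57273, p* = 57.00909.
At the floor p = 60, quantity demanded = (79.3 − 60)/4 = 4.825.
Sellers' marginal cost at q' = 4.825: 18 + 7·4.825 = 51.775.
Δq = 5.57273 − 4.825 = 0.74773; wedge = 60 − 51.775 = 8.225.
Welfare loss = ½ × 0.74773 × 8.225 = €3.08 thousand.

€3.08 thousand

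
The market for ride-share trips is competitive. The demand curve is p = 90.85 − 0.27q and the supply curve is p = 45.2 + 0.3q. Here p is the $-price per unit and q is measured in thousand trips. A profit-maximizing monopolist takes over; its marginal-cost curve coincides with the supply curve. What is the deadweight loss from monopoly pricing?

$188.86 thousand

Competitive equilibrium: 90.85 − 0.27q = 45.2 + 0.3q → q* = 80.0877, p* = 69.2263.
Marginal revenue: MR = 90.85 − 0.54q. Set MR = MC: 90.85 − 0.54q = 45.2 + 0.3q → q_m = 54.3452.
Price p_m = 90.85 − 0.27·54.3452 = 76.1768; MC(q_m) = 45.2 + 0.3·54.3452 = 61.5036.
Competitive q* = 80.0877, so Δq = 25.7425; wedge = 76.1768 − 61.5036 = 14.6732.
Deadweight loss = ½ × 25.7425 × 14.6732 = $188.86 thousand.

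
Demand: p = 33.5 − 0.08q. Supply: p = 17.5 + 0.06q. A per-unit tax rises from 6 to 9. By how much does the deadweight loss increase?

160.71

Competitive equilibrium: 33.5 − 0.08q = 17.5 + 0.06q → q* = 114.2857, p* = 24.3571.
For a per-unit tax t: Δq = t/0.14, so DWL = ½·t·(t/0.14) = t²/0.28.
At t = 6: DWL = 128.5714. At t = 9: DWL = 289.2857.
Increase = 289.2857 − 128.5714 = 160.71.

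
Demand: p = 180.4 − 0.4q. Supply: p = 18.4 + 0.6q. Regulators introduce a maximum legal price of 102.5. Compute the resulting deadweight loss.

238.35

Competitive equilibrium: 180.4 − 0.4q = 18.4 + 0.6q → q* = 162, p* = 115.6.
At the ceiling p = 102.5, quantity supplied = (102.5 − 18.4)/0.6 = 140.1667.
Willingness to pay at q' = 140.1667: 180.4 − 0.4·140.1667 = 124.3333.
Δq = 162 − 140.1667 = 21.8333; wedge = 124.3333 − 102.5 = 21.8333.
Welfare loss = ½ × 21.8333 × 21.8333 = 238.35.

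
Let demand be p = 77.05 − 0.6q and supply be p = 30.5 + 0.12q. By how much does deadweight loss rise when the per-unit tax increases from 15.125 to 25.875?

Competitive equilibrium: 77.05 − 0.6q = 30.5 + 0.12q → q* = 64.6528, p* = 38.2583.
For a per-unit tax t: Δq = t/0.72, so DWL = ½·t·(t/0.72) = t²/1.44.
At t = 15.125: DWL = 158.865. At t = 25.875: DWL = 464.941.
Increase = 464.941 − 158.865 = 306.08.

306.08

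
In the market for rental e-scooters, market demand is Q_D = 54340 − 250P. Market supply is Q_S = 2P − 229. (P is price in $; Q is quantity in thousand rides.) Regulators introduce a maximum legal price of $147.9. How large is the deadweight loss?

$4749.65 thousand

In inverse form: demand P = 217.36 − 0.004Q, supply P = 114.5 + 0.5Q.
Competitive equilibrium: 217.36 − 0.004Q = 114.5 + 0.5Q → Q* = 204.0873, P* = 216.5437.
At the ceiling P = 147.9, quantity supplied = (147.9 − 114.5)/0.5 = 66.8.
Willingness to pay at Q' = 66.8: 217.36 − 0.004·66.8 = 217.0928.
ΔQ = 204.0873 − 66.8 = 137.2873; wedge = 217.0928 − 147.9 = 69.1928.
Deadweight loss = ½ × 137.2873 × 69.1928 = $4749.65 thousand.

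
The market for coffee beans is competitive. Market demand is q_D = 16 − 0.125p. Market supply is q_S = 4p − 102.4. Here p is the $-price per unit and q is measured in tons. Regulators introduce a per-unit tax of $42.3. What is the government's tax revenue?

In inverse form: demand p = 128 − 8q, supply p = 25.6 + 0.25q.
Competitive equilibrium: 128 − 8q = 25.6 + 0.25q → q* = 12.4121, p* = 28.703.
With the tax, the buyer price exceeds the seller price by 42.3: (128 − 8q) − (25.6 + 0.25q) = 42.3 → q' = 7.2848.
Tax revenue = 42.3 × 7.2848 = $308.15.

$308.15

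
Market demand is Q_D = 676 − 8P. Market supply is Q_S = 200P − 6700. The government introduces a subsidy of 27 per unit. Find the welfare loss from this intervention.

In inverse form: demand P = 84.5 − 0.125Q, supply P = 33.5 + 0.005Q.
Competitive equilibrium: 84.5 − 0.125Q = 33.5 + 0.005Q → Q* = 392.3077, P* = 35.4615.
The subsidy lowers effective supply by 27: P = 6.5 + 0.005Q.
New quantity: 84.5 − 0.125Q = 6.5 + 0.005Q → Q' = 600.
Overproduction ΔQ = 600 − 392.3077 = 207.6923; wedge = subsidy = 27.
DWL = ½ × 207.6923 × 27 = 2803.85.

2803.85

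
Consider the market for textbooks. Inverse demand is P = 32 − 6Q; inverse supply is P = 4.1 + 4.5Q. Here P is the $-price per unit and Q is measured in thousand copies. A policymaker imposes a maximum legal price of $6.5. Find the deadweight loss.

$23.68 thousand

Competitive equilibrium: 32 − 6Q = 4.1 + 4.5Q → Q* = 2.6571, P* = 16.0571.
At the ceiling P = 6.5, quantity supplied = (6.5 − 4.1)/4.5 = 0.5333.
Willingness to pay at Q' = 0.5333: 32 − 6·0.5333 = 28.8002.
ΔQ = 2.6571 − 0.5333 = 2.1238; wedge = 28.8002 − 6.5 = 22.3002.
DWL = ½ × 2.1238 × 22.3002 = $23.68 thousand.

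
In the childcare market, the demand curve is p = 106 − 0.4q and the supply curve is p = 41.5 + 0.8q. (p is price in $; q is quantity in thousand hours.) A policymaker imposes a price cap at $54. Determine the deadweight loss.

$872.11 thousand

Competitive equilibrium: 106 − 0.4q = 41.5 + 0.8q → q* = 53.75, p* = 84.5.
At the ceiling p = 54, quantity supplied = (54 − 41.5)/0.8 = 15.625.
Willingness to pay at q' = 15.625: 106 − 0.4·15.625 = 99.75.
Δq = 53.75 − 15.625 = 38.125; wedge = 99.75 − 54 = 45.75.
Deadweight loss = ½ × 38.125 × 45.75 = $872.11 thousand.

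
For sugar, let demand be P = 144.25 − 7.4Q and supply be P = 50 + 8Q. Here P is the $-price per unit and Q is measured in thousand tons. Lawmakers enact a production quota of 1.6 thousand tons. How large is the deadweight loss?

$157.32 thousand

Competitive equilibrium: 144.25 − 7.4Q = 50 + 8Q → Q* = 6.1201, P* = 98.961.
At Q = 1.6: demand price = 144.25 − 7.4·1.6 = 132.41; supply price = 50 + 8·1.6 = 62.8.
ΔQ = 6.1201 − 1.6 = 4.5201; wedge = 132.41 − 62.8 = 69.61.
DWL = ½ × 4.5201 × 69.61 = $157.32 thousand.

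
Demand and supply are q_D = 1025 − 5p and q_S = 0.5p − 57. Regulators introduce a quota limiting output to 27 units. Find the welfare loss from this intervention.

In inverse form: demand p = 205 − 0.2q, supply p = 114 + 2q.
Competitive equilibrium: 205 − 0.2q = 114 + 2q → q* = 41.36364, p* = 196.72727.
At q = 27: demand price = 205 − 0.2·27 = 199.6; supply price = 114 + 2·27 = 168.
Δq = 41.36364 − 27 = 14.36364; wedge = 199.6 − 168 = 31.6.
Welfare loss = ½ × 14.36364 × 31.6 = 226.95.

226.95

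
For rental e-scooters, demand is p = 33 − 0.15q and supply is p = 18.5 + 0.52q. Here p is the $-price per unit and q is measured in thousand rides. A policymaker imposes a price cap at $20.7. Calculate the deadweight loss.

Competitive equilibrium: 33 − 0.15q = 18.5 + 0.52q → q* = 21.6418, p* = 29.7537.
At the ceiling p = 20.7, quantity supplied = (20.7 − 18.5)/0.52 = 4.2308.
Willingness to pay at q' = 4.2308: 33 − 0.15·4.2308 = 32.3654.
Δq = 21.6418 − 4.2308 = 17.411; wedge = 32.3654 − 20.7 = 11.6654.
The triangle = ½ × 17.411 × 11.6654 = $101.55 thousand.

$101.55 thousand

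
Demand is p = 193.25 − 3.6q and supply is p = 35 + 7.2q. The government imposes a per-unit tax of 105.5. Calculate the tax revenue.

Competitive equilibrium: 193.25 − 3.6q = 35 + 7.2q → q* = 14.6528, p* = 140.5.
With the tax, the buyer price exceeds the seller price by 105.5: (193.25 − 3.6q) − (35 + 7.2q) = 105.5 → q' = 4.8843.
Tax revenue = 105.5 × 4.8843 = 515.29.

515.29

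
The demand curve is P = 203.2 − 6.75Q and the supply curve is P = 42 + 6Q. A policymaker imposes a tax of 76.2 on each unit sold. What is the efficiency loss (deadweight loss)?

227.70

Competitive equilibrium: 203.2 − 6.75Q = 42 + 6Q → Q* = 12.6431, P* = 117.8588.
With the tax, the buyer price exceeds the seller price by 76.2: (203.2 − 6.75Q) − (42 + 6Q) = 76.2 → Q' = 6.6667.
ΔQ = 12.6431 − 6.6667 = 5.9764; the wedge equals the tax, 76.2.
DWL = ½ × 5.9764 × 76.2 = 227.70.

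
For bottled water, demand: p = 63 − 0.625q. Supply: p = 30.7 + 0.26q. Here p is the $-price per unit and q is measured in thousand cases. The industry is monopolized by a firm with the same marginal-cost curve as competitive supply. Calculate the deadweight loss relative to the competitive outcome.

Competitive equilibrium: 63 − 0.625q = 30.7 + 0.26q → q* = 36.4972, p* = 40.1893.
Marginal revenue: MR = 63 − 1.25q. Set MR = MC: 63 − 1.25q = 30.7 + 0.26q → q_m = 21.3907.
Price p_m = 63 − 0.625·21.3907 = 49.6308; MC(q_m) = 30.7 + 0.26·21.3907 = 36.2616.
Competitive q* = 36.4972, so Δq = 15.1065; wedge = 49.6308 − 36.2616 = 13.3692.
DWL = ½ × 15.1065 × 13.3692 = $100.98 thousand.

$100.98 thousand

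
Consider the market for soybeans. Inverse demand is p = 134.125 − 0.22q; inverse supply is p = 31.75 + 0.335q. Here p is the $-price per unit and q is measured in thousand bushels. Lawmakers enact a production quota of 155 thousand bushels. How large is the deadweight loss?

$240.83 thousand

Competitive equilibrium: 134.125 − 0.22q = 31.75 + 0.335q → q* = 184.4595, p* = 93.5439.
At q = 155: demand price = 134.125 − 0.22·155 = 100.025; supply price = 31.75 + 0.335·155 = 83.675.
Δq = 184.4595 − 155 = 29.4595; wedge = 100.025 − 83.675 = 16.35.
The triangle = ½ × 29.4595 × 16.35 = $240.83 thousand.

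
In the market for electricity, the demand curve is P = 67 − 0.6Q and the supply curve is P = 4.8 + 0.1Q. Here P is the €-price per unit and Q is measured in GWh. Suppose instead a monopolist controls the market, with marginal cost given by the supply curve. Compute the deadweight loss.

Competitive equilibrium: 67 − 0.6Q = 4.8 + 0.1Q → Q* = 88.85714, P* = 13.68571.
Marginal revenue: MR = 67 − 1.2Q. Set MR = MC: 67 − 1.2Q = 4.8 + 0.1Q → Q_m = 47.84615.
Price P_m = 67 − 0.6·47.84615 = 38.29231; MC(Q_m) = 4.8 + 0.1·47.84615 = 9.58462.
Competitive Q* = 88.85714, so ΔQ = 41.01099; wedge = 38.29231 − 9.58462 = 28.70769.
Deadweight loss = ½ × 41.01099 × 28.70769 = €588.67.

€588.67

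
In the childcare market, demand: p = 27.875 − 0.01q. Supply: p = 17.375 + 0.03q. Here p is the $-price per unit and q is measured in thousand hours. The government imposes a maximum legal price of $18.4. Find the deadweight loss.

Competitive equilibrium: 27.875 − 0.01q = 17.375 + 0.03q → q* = 262.5, p* = 25.25.
At the ceiling p = 18.4, quantity supplied = (18.4 − 17.375)/0.03 = 34.1667.
Willingness to pay at q' = 34.1667: 27.875 − 0.01·34.1667 = 27.5333.
Δq = 262.5 − 34.1667 = 228.3333; wedge = 27.5333 − 18.4 = 9.1333.
The triangle = ½ × 228.3333 × 9.1333 = $1042.72 thousand.

$1042.72 thousand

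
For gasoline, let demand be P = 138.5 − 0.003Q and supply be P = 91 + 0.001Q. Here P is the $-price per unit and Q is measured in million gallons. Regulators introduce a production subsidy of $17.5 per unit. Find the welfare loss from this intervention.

$38281.25 million

Competitive equilibrium: 138.5 − 0.003Q = 91 + 0.001Q → Q* = 11875, P* = 102.875.
The subsidy lowers effective supply by 17.5: P = 73.5 + 0.001Q.
New quantity: 138.5 − 0.003Q = 73.5 + 0.001Q → Q' = 16250.
Overproduction ΔQ = 16250 − 11875 = 4375; wedge = subsidy = 17.5.
Welfare loss = ½ × 4375 × 17.5 = $38281.25 million.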